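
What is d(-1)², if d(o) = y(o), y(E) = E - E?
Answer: 0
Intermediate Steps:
y(E) = 0
d(o) = 0
d(-1)² = 0² = 0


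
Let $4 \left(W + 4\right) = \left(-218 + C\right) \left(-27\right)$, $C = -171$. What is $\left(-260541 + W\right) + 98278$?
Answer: $- \frac{638565}{4} \approx -1.5964 \cdot 10^{5}$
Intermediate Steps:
$W = \frac{10487}{4}$ ($W = -4 + \frac{\left(-218 - 171\right) \left(-27\right)}{4} = -4 + \frac{\left(-389\right) \left(-27\right)}{4} = -4 + \frac{1}{4} \cdot 10503 = -4 + \frac{10503}{4} = \frac{10487}{4} \approx 2621.8$)
$\left(-260541 + W\right) + 98278 = \left(-260541 + \frac{10487}{4}\right) + 98278 = - \frac{1031677}{4} + 98278 = - \frac{638565}{4}$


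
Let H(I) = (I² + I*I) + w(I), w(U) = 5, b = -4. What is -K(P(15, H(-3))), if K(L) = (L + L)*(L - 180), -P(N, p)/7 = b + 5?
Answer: -2618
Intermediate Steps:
H(I) = 5 + 2*I² (H(I) = (I² + I*I) + 5 = (I² + I²) + 5 = 2*I² + 5 = 5 + 2*I²)
P(N, p) = -7 (P(N, p) = -7*(-4 + 5) = -7*1 = -7)
K(L) = 2*L*(-180 + L) (K(L) = (2*L)*(-180 + L) = 2*L*(-180 + L))
-K(P(15, H(-3))) = -2*(-7)*(-180 - 7) = -2*(-7)*(-187) = -1*2618 = -2618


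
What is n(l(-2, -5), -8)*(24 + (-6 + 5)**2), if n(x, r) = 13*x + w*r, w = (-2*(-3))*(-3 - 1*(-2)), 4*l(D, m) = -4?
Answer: 875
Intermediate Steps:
l(D, m) = -1 (l(D, m) = (1/4)*(-4) = -1)
w = -6 (w = 6*(-3 + 2) = 6*(-1) = -6)
n(x, r) = -6*r + 13*x (n(x, r) = 13*x - 6*r = -6*r + 13*x)
n(l(-2, -5), -8)*(24 + (-6 + 5)**2) = (-6*(-8) + 13*(-1))*(24 + (-6 + 5)**2) = (48 - 13)*(24 + (-1)**2) = 35*(24 + 1) = 35*25 = 875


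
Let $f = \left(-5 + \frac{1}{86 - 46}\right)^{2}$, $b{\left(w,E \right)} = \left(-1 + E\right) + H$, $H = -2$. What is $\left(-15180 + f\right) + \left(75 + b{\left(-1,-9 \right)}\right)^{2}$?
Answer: $- \frac{17897999}{1600} \approx -11186.0$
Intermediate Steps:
$b{\left(w,E \right)} = -3 + E$ ($b{\left(w,E \right)} = \left(-1 + E\right) - 2 = -3 + E$)
$f = \frac{39601}{1600}$ ($f = \left(-5 + \frac{1}{40}\right)^{2} = \left(- \frac{199}{40}\right)^{2} = \frac{39601}{1600} \approx 24.751$)
$\left(-15180 + f\right) + \left(75 + b{\left(-1,-9 \right)}\right)^{2} = \left(-15180 + \frac{39601}{1600}\right) + \left(75 - 12\right)^{2} = - \frac{24248399}{1600} + \left(75 - 12\right)^{2} = - \frac{24248399}{1600} + 63^{2} = - \frac{24248399}{1600} + 3969 = - \frac{17897999}{1600}$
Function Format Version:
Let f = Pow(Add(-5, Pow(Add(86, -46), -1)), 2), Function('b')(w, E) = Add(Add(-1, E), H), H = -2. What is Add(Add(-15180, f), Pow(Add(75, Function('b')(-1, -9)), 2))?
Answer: Rational(-17897999, 1600) ≈ -11186.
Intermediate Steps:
Function('b')(w, E) = Add(-3, E) (Function('b')(w, E) = Add(Add(-1, E), -2) = Add(-3, E))
f = Rational(39601, 1600) (f = Pow(Add(-5, Pow(40, -1)), 2) = Pow(Add(-5, Rational(1, 40)), 2) = Pow(Rational(-199, 40), 2) = Rational(39601, 1600) ≈ 24.751)
Add(Add(-15180, f), Pow(Add(75, Function('b')(-1, -9)), 2)) = Add(Add(-15180, Rational(39601, 1600)), Pow(Add(75, Add(-3, -9)), 2)) = Add(Rational(-24248399, 1600), Pow(Add(75, -12), 2)) = Add(Rational(-24248399, 1600), Pow(63, 2)) = Add(Rational(-24248399, 1600), 3969) = Rational(-17897999, 1600)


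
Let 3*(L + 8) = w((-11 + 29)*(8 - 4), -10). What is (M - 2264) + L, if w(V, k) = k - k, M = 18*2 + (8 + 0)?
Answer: -2228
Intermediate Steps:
M = 44 (M = 36 + 8 = 44)
w(V, k) = 0
L = -8 (L = -8 + (⅓)*0 = -8 + 0 = -8)
(M - 2264) + L = (44 - 2264) - 8 = -2220 - 8 = -2228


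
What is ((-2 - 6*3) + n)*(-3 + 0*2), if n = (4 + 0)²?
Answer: 12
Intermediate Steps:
n = 16 (n = 4² = 16)
((-2 - 6*3) + n)*(-3 + 0*2) = ((-2 - 6*3) + 16)*(-3 + 0*2) = ((-2 - 18) + 16)*(-3 + 0) = (-20 + 16)*(-3) = -4*(-3) = 12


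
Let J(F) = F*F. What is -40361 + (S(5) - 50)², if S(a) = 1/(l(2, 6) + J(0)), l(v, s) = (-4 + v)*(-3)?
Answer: -1363595/36 ≈ -37878.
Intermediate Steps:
J(F) = F²
l(v, s) = 12 - 3*v
S(a) = ⅙ (S(a) = 1/((12 - 3*2) + 0²) = 1/((12 - 6) + 0) = 1/(6 + 0) = 1/6 = ⅙)
-40361 + (S(5) - 50)² = -40361 + (⅙ - 50)² = -40361 + (-299/6)² = -40361 + 89401/36 = -1363595/36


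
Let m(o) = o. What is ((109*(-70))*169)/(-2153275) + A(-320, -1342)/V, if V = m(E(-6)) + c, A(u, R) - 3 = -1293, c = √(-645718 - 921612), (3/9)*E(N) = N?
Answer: 207144184888/337559016685 + 645*I*√1567330/783827 ≈ 0.61365 + 1.0302*I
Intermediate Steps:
E(N) = 3*N
c = I*√1567330 (c = √(-1567330) = I*√1567330 ≈ 1251.9*I)
A(u, R) = -1290 (A(u, R) = 3 - 1293 = -1290)
V = -18 + I*√1567330 (V = 3*(-6) + I*√1567330 = -18 + I*√1567330 ≈ -18.0 + 1251.9*I)
((109*(-70))*169)/(-2153275) + A(-320, -1342)/V = ((109*(-70))*169)/(-2153275) - 1290/(-18 + I*√1567330) = -7630*169*(-1/2153275) - 1290/(-18 + I*√1567330) = -1289470*(-1/2153275) - 1290/(-18 + I*√1567330) = 257894/430655 - 1290/(-18 + I*√1567330)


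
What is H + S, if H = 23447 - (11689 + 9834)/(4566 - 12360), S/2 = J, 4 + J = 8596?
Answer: 316699537/7794 ≈ 40634.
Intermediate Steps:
J = 8592 (J = -4 + 8596 = 8592)
S = 17184 (S = 2*8592 = 17184)
H = 182767441/7794 (H = 23447 - 21523/(-7794) = 23447 - 21523*(-1)/7794 = 23447 - 1*(-21523/7794) = 23447 + 21523/7794 = 182767441/7794 ≈ 23450.)
H + S = 182767441/7794 + 17184 = 316699537/7794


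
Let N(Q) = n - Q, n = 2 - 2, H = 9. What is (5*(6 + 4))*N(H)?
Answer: -450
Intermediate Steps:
n = 0
N(Q) = -Q (N(Q) = 0 - Q = -Q)
(5*(6 + 4))*N(H) = (5*(6 + 4))*(-1*9) = (5*10)*(-9) = 50*(-9) = -450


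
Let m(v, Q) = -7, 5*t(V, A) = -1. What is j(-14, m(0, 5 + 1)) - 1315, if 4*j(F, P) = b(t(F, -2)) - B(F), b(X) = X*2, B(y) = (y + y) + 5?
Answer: -26187/20 ≈ -1309.3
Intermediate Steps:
B(y) = 5 + 2*y (B(y) = 2*y + 5 = 5 + 2*y)
t(V, A) = -⅕ (t(V, A) = (⅕)*(-1) = -⅕)
b(X) = 2*X
j(F, P) = -27/20 - F/2 (j(F, P) = (2*(-⅕) - (5 + 2*F))/4 = (-⅖ + (-5 - 2*F))/4 = (-27/5 - 2*F)/4 = -27/20 - F/2)
j(-14, m(0, 5 + 1)) - 1315 = (-27/20 - ½*(-14)) - 1315 = (-27/20 + 7) - 1315 = 113/20 - 1315 = -26187/20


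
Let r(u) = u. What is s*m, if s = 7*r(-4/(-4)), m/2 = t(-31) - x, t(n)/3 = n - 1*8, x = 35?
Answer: -2128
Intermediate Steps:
t(n) = -24 + 3*n (t(n) = 3*(n - 1*8) = 3*(n - 8) = 3*(-8 + n) = -24 + 3*n)
m = -304 (m = 2*((-24 + 3*(-31)) - 1*35) = 2*((-24 - 93) - 35) = 2*(-117 - 35) = 2*(-152) = -304)
s = 7 (s = 7*(-4/(-4)) = 7*(-4*(-1/4)) = 7*1 = 7)
s*m = 7*(-304) = -2128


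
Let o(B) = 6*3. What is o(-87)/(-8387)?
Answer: -18/8387 ≈ -0.0021462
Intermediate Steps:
o(B) = 18
o(-87)/(-8387) = 18/(-8387) = 18*(-1/8387) = -18/8387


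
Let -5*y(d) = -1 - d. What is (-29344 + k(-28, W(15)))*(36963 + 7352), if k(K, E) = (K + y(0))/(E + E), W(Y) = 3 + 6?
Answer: -23408060437/18 ≈ -1.3004e+9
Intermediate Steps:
y(d) = ⅕ + d/5 (y(d) = -(-1 - d)/5 = ⅕ + d/5)
W(Y) = 9
k(K, E) = (⅕ + K)/(2*E) (k(K, E) = (K + (⅕ + (⅕)*0))/(E + E) = (K + (⅕ + 0))/((2*E)) = (K + ⅕)*(1/(2*E)) = (⅕ + K)*(1/(2*E)) = (⅕ + K)/(2*E))
(-29344 + k(-28, W(15)))*(36963 + 7352) = (-29344 + (⅒)*(1 + 5*(-28))/9)*(36963 + 7352) = (-29344 + (⅒)*(⅑)*(1 - 140))*44315 = (-29344 + (⅒)*(⅑)*(-139))*44315 = (-29344 - 139/90)*44315 = -2641099/90*44315 = -23408060437/18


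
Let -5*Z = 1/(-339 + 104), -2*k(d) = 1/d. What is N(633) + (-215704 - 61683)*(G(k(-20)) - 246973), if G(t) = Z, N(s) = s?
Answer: 80495842438813/1175 ≈ 6.8507e+10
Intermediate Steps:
k(d) = -1/(2*d)
Z = 1/1175 (Z = -1/(5*(-339 + 104)) = -⅕/(-235) = -⅕*(-1/235) = 1/1175 ≈ 0.00085106)
G(t) = 1/1175
N(633) + (-215704 - 61683)*(G(k(-20)) - 246973) = 633 + (-215704 - 61683)*(1/1175 - 246973) = 633 - 277387*(-290193274/1175) = 633 + 80495841695038/1175 = 80495842438813/1175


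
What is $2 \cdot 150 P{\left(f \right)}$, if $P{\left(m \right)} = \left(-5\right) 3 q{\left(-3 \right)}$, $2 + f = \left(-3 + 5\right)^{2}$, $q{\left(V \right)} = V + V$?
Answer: $27000$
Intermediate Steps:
$q{\left(V \right)} = 2 V$
$f = 2$ ($f = -2 + \left(-3 + 5\right)^{2} = -2 + 2^{2} = -2 + 4 = 2$)
$P{\left(m \right)} = 90$ ($P{\left(m \right)} = \left(-5\right) 3 \cdot 2 \left(-3\right) = \left(-15\right) \left(-6\right) = 90$)
$2 \cdot 150 P{\left(f \right)} = 2 \cdot 150 \cdot 90 = 300 \cdot 90 = 27000$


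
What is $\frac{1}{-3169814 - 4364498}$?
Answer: $- \frac{1}{7534312} \approx -1.3273 \cdot 10^{-7}$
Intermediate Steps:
$\frac{1}{-3169814 - 4364498} = \frac{1}{-7534312} = - \frac{1}{7534312}$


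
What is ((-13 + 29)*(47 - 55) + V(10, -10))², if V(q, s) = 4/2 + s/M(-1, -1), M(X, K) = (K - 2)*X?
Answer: 150544/9 ≈ 16727.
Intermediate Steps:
M(X, K) = X*(-2 + K) (M(X, K) = (-2 + K)*X = X*(-2 + K))
V(q, s) = 2 + s/3 (V(q, s) = 4/2 + s/((-(-2 - 1))) = 4*(½) + s/((-1*(-3))) = 2 + s/3)
((-13 + 29)*(47 - 55) + V(10, -10))² = ((-13 + 29)*(47 - 55) + (2 + (⅓)*(-10)))² = (16*(-8) + (2 - 10/3))² = (-128 - 4/3)² = (-388/3)² = 150544/9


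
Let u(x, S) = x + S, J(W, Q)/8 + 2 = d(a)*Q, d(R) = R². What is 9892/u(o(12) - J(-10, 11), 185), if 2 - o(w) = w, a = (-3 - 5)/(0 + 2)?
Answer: -9892/1217 ≈ -8.1282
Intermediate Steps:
a = -4 (a = -8/2 = -8*½ = -4)
o(w) = 2 - w
J(W, Q) = -16 + 128*Q (J(W, Q) = -16 + 8*((-4)²*Q) = -16 + 8*(16*Q) = -16 + 128*Q)
u(x, S) = S + x
9892/u(o(12) - J(-10, 11), 185) = 9892/(185 + ((2 - 1*12) - (-16 + 128*11))) = 9892/(185 + ((2 - 12) - (-16 + 1408))) = 9892/(185 + (-10 - 1*1392)) = 9892/(185 + (-10 - 1392)) = 9892/(185 - 1402) = 9892/(-1217) = 9892*(-1/1217) = -9892/1217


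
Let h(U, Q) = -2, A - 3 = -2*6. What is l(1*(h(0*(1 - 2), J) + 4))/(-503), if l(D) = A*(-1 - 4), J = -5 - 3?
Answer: -45/503 ≈ -0.089463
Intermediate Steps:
J = -8
A = -9 (A = 3 - 2*6 = 3 - 12 = -9)
l(D) = 45 (l(D) = -9*(-1 - 4) = -9*(-5) = 45)
l(1*(h(0*(1 - 2), J) + 4))/(-503) = 45/(-503) = 45*(-1/503) = -45/503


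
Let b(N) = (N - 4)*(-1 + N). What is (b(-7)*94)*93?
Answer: 769296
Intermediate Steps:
b(N) = (-1 + N)*(-4 + N) (b(N) = (-4 + N)*(-1 + N) = (-1 + N)*(-4 + N))
(b(-7)*94)*93 = ((4 + (-7)**2 - 5*(-7))*94)*93 = ((4 + 49 + 35)*94)*93 = (88*94)*93 = 8272*93 = 769296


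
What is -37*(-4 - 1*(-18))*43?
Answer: -22274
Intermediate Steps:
-37*(-4 - 1*(-18))*43 = -37*(-4 + 18)*43 = -37*14*43 = -518*43 = -22274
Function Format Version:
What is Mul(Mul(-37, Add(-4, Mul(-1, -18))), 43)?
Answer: -22274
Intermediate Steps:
Mul(Mul(-37, Add(-4, Mul(-1, -18))), 43) = Mul(Mul(-37, Add(-4, 18)), 43) = Mul(Mul(-37, 14), 43) = Mul(-518, 43) = -22274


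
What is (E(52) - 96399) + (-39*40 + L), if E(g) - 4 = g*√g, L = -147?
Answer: -98102 + 104*√13 ≈ -97727.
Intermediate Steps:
E(g) = 4 + g^(3/2) (E(g) = 4 + g*√g = 4 + g^(3/2))
(E(52) - 96399) + (-39*40 + L) = ((4 + 52^(3/2)) - 96399) + (-39*40 - 147) = ((4 + 104*√13) - 96399) + (-1560 - 147) = (-96395 + 104*√13) - 1707 = -98102 + 104*√13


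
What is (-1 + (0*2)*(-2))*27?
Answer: -27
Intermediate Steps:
(-1 + (0*2)*(-2))*27 = (-1 + 0*(-2))*27 = (-1 + 0)*27 = -1*27 = -27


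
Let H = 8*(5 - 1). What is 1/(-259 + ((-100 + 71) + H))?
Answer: -1/256 ≈ -0.0039063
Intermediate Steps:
H = 32 (H = 8*4 = 32)
1/(-259 + ((-100 + 71) + H)) = 1/(-259 + ((-100 + 71) + 32)) = 1/(-259 + (-29 + 32)) = 1/(-259 + 3) = 1/(-256) = -1/256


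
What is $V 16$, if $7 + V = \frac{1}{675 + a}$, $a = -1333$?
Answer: $- \frac{36856}{329} \approx -112.02$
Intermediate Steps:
$V = - \frac{4607}{658}$ ($V = -7 + \frac{1}{675 - 1333} = -7 + \frac{1}{-658} = -7 - \frac{1}{658} = - \frac{4607}{658} \approx -7.0015$)
$V 16 = \left(- \frac{4607}{658}\right) 16 = - \frac{36856}{329}$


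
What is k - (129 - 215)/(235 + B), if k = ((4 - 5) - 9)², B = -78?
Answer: 15786/157 ≈ 100.55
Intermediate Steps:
k = 100 (k = (-1 - 9)² = (-10)² = 100)
k - (129 - 215)/(235 + B) = 100 - (129 - 215)/(235 - 78) = 100 - (-86)/157 = 100 - 1*(-86/157) = 100 + 86/157 = 15786/157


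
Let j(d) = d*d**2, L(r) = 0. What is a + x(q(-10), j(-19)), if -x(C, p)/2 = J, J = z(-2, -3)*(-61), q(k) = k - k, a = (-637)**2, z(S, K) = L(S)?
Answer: 405769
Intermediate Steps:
z(S, K) = 0
j(d) = d**3
a = 405769
q(k) = 0
J = 0 (J = 0*(-61) = 0)
x(C, p) = 0 (x(C, p) = -2*0 = 0)
a + x(q(-10), j(-19)) = 405769 + 0 = 405769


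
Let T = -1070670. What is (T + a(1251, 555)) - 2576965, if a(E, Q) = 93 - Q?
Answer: -3648097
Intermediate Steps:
(T + a(1251, 555)) - 2576965 = (-1070670 + (93 - 1*555)) - 2576965 = (-1070670 + (93 - 555)) - 2576965 = (-1070670 - 462) - 2576965 = -1071132 - 2576965 = -3648097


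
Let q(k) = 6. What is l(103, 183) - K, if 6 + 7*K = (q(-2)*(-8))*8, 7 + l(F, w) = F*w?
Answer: 132284/7 ≈ 18898.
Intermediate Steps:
l(F, w) = -7 + F*w
K = -390/7 (K = -6/7 + ((6*(-8))*8)/7 = -6/7 + (-48*8)/7 = -6/7 + (⅐)*(-384) = -6/7 - 384/7 = -390/7 ≈ -55.714)
l(103, 183) - K = (-7 + 103*183) - 1*(-390/7) = (-7 + 18849) + 390/7 = 18842 + 390/7 = 132284/7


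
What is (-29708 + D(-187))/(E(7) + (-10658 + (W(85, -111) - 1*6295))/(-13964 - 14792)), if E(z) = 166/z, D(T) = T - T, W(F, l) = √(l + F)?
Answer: -597042330645488/488434652187 - 854283248*I*√26/488434652187 ≈ -1222.4 - 0.0089183*I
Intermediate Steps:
W(F, l) = √(F + l)
D(T) = 0
(-29708 + D(-187))/(E(7) + (-10658 + (W(85, -111) - 1*6295))/(-13964 - 14792)) = (-29708 + 0)/(166/7 + (-10658 + (√(85 - 111) - 1*6295))/(-13964 - 14792)) = -29708/(166*(⅐) + (-10658 + (√(-26) - 6295))/(-28756)) = -29708/(166/7 + (-10658 + (I*√26 - 6295))*(-1/28756)) = -29708/(166/7 + (-10658 + (-6295 + I*√26))*(-1/28756)) = -29708/(166/7 + (-16953 + I*√26)*(-1/28756)) = -29708/(166/7 + (16953/28756 - I*√26/28756)) = -29708/(698881/28756 - I*√26/28756)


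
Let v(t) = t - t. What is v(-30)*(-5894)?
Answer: 0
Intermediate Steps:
v(t) = 0
v(-30)*(-5894) = 0*(-5894) = 0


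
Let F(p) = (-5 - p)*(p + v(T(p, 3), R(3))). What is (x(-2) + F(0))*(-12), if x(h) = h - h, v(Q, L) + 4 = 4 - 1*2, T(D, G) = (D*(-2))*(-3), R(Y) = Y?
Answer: -120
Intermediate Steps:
T(D, G) = 6*D (T(D, G) = -2*D*(-3) = 6*D)
v(Q, L) = -2 (v(Q, L) = -4 + (4 - 1*2) = -4 + (4 - 2) = -4 + 2 = -2)
F(p) = (-5 - p)*(-2 + p) (F(p) = (-5 - p)*(p - 2) = (-5 - p)*(-2 + p))
x(h) = 0
(x(-2) + F(0))*(-12) = (0 + (10 - 1*0² - 3*0))*(-12) = (0 + (10 - 1*0 + 0))*(-12) = (0 + (10 + 0 + 0))*(-12) = (0 + 10)*(-12) = 10*(-12) = -120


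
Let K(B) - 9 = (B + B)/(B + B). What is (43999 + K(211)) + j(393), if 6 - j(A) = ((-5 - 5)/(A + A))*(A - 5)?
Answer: 17299835/393 ≈ 44020.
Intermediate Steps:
K(B) = 10 (K(B) = 9 + (B + B)/(B + B) = 9 + (2*B)/((2*B)) = 9 + (2*B)*(1/(2*B)) = 9 + 1 = 10)
j(A) = 6 + 5*(-5 + A)/A (j(A) = 6 - (-5 - 5)/(A + A)*(A - 5) = 6 - (-10*1/(2*A))*(-5 + A) = 6 - (-5/A)*(-5 + A) = 6 - (-5)*(-5 + A)/A = 6 + 5*(-5 + A)/A)
(43999 + K(211)) + j(393) = (43999 + 10) + (11 - 25/393) = 44009 + (11 - 25*1/393) = 44009 + (11 - 25/393) = 44009 + 4298/393 = 17299835/393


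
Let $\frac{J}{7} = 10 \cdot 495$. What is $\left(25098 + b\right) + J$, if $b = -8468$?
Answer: $51280$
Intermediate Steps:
$J = 34650$ ($J = 7 \cdot 10 \cdot 495 = 7 \cdot 4950 = 34650$)
$\left(25098 + b\right) + J = \left(25098 - 8468\right) + 34650 = 16630 + 34650 = 51280$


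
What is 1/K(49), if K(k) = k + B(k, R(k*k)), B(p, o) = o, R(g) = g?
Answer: 1/2450 ≈ 0.00040816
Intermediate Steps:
K(k) = k + k² (K(k) = k + k*k = k + k²)
1/K(49) = 1/(49*(1 + 49)) = 1/(49*50) = 1/2450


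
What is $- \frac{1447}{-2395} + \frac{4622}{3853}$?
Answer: $\frac{16644981}{9227935} \approx 1.8038$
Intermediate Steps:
$- \frac{1447}{-2395} + \frac{4622}{3853} = \left(-1447\right) \left(- \frac{1}{2395}\right) + 4622 \cdot \frac{1}{3853} = \frac{1447}{2395} + \frac{4622}{3853} = \frac{16644981}{9227935}$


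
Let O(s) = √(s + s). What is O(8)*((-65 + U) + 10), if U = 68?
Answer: 52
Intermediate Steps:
O(s) = √2*√s (O(s) = √(2*s) = √2*√s)
O(8)*((-65 + U) + 10) = (√2*√8)*((-65 + 68) + 10) = (√2*(2*√2))*(3 + 10) = 4*13 = 52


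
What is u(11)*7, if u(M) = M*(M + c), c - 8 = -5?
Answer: 1078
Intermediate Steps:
c = 3 (c = 8 - 5 = 3)
u(M) = M*(3 + M) (u(M) = M*(M + 3) = M*(3 + M))
u(11)*7 = (11*(3 + 11))*7 = (11*14)*7 = 154*7 = 1078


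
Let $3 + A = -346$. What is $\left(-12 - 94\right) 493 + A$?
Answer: $-52607$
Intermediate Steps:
$A = -349$ ($A = -3 - 346 = -349$)
$\left(-12 - 94\right) 493 + A = \left(-12 - 94\right) 493 - 349 = \left(-106\right) 493 - 349 = -52258 - 349 = -52607$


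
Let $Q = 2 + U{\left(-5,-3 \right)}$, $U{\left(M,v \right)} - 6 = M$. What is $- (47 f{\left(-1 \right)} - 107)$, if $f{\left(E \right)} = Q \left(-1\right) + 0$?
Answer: $248$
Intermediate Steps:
$U{\left(M,v \right)} = 6 + M$
$Q = 3$ ($Q = 2 + \left(6 - 5\right) = 2 + 1 = 3$)
$f{\left(E \right)} = -3$ ($f{\left(E \right)} = 3 \left(-1\right) + 0 = -3 + 0 = -3$)
$- (47 f{\left(-1 \right)} - 107) = - (47 \left(-3\right) - 107) = - (-141 - 107) = \left(-1\right) \left(-248\right) = 248$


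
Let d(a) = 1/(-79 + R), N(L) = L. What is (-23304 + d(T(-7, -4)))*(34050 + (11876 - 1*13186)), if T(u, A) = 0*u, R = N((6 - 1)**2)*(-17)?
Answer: -96134601145/126 ≈ -7.6297e+8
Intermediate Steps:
R = -425 (R = (6 - 1)**2*(-17) = 5**2*(-17) = 25*(-17) = -425)
T(u, A) = 0
d(a) = -1/504 (d(a) = 1/(-79 - 425) = 1/(-504) = -1/504)
(-23304 + d(T(-7, -4)))*(34050 + (11876 - 1*13186)) = (-23304 - 1/504)*(34050 + (11876 - 1*13186)) = -11745217*(34050 + (11876 - 13186))/504 = -11745217*(34050 - 1310)/504 = -11745217/504*32740 = -96134601145/126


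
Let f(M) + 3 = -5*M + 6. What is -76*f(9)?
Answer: 3192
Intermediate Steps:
f(M) = 3 - 5*M (f(M) = -3 + (-5*M + 6) = -3 + (6 - 5*M) = 3 - 5*M)
-76*f(9) = -76*(3 - 5*9) = -76*(3 - 45) = -76*(-42) = 3192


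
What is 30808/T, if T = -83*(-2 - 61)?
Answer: 30808/5229 ≈ 5.8918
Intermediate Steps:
T = 5229 (T = -83*(-63) = 5229)
30808/T = 30808/5229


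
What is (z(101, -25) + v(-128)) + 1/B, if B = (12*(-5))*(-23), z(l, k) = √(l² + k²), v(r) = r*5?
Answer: -883199/1380 + √10826 ≈ -535.95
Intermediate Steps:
v(r) = 5*r
z(l, k) = √(k² + l²)
B = 1380 (B = -60*(-23) = 1380)
(z(101, -25) + v(-128)) + 1/B = (√((-25)² + 101²) + 5*(-128)) + 1/1380 = (√(625 + 10201) - 640) + 1/1380 = (√10826 - 640) + 1/1380 = (-640 + √10826) + 1/1380 = -883199/1380 + √10826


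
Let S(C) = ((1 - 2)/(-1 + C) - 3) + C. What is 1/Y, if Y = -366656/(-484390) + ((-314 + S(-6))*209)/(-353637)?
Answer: 599543792505/568219333852 ≈ 1.0551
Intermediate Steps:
S(C) = -3 + C - 1/(-1 + C) (S(C) = (-1/(-1 + C) - 3) + C = (-3 - 1/(-1 + C)) + C = -3 + C - 1/(-1 + C))
Y = 568219333852/599543792505 (Y = -366656/(-484390) + ((-314 + (2 + (-6)² - 4*(-6))/(-1 - 6))*209)/(-353637) = -366656*(-1/484390) + ((-314 + (2 + 36 + 24)/(-7))*209)*(-1/353637) = 183328/242195 + ((-314 - ⅐*62)*209)*(-1/353637) = 183328/242195 + ((-314 - 62/7)*209)*(-1/353637) = 183328/242195 - 2260/7*209*(-1/353637) = 183328/242195 - 472340/7*(-1/353637) = 183328/242195 + 472340/2475459 = 568219333852/599543792505 ≈ 0.94775)
1/Y = 1/(568219333852/599543792505) = 599543792505/568219333852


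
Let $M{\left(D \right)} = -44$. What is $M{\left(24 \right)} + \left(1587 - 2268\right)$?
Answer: $-725$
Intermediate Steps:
$M{\left(24 \right)} + \left(1587 - 2268\right) = -44 + \left(1587 - 2268\right) = -44 - 681 = -725$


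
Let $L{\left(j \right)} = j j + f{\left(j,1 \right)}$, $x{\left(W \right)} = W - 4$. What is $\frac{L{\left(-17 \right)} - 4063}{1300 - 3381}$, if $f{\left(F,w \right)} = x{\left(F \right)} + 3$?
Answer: $\frac{3792}{2081} \approx 1.8222$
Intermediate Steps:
$x{\left(W \right)} = -4 + W$
$f{\left(F,w \right)} = -1 + F$ ($f{\left(F,w \right)} = \left(-4 + F\right) + 3 = -1 + F$)
$L{\left(j \right)} = -1 + j + j^{2}$ ($L{\left(j \right)} = j j + \left(-1 + j\right) = j^{2} + \left(-1 + j\right) = -1 + j + j^{2}$)
$\frac{L{\left(-17 \right)} - 4063}{1300 - 3381} = \frac{\left(-1 - 17 + \left(-17\right)^{2}\right) - 4063}{1300 - 3381} = \frac{\left(-1 - 17 + 289\right) - 4063}{-2081} = \left(271 - 4063\right) \left(- \frac{1}{2081}\right) = \left(-3792\right) \left(- \frac{1}{2081}\right) = \frac{3792}{2081}$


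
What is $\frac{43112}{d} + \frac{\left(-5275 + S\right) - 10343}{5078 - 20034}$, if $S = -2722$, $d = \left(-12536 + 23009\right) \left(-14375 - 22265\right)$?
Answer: $\frac{219905519429}{179346145260} \approx 1.2262$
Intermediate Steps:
$d = -383730720$ ($d = 10473 \left(-36640\right) = -383730720$)
$\frac{43112}{d} + \frac{\left(-5275 + S\right) - 10343}{5078 - 20034} = \frac{43112}{-383730720} + \frac{\left(-5275 - 2722\right) - 10343}{5078 - 20034} = 43112 \left(- \frac{1}{383730720}\right) + \frac{-7997 - 10343}{5078 - 20034} = - \frac{5389}{47966340} - \frac{18340}{-14956} = - \frac{5389}{47966340} - - \frac{4585}{3739} = - \frac{5389}{47966340} + \frac{4585}{3739} = \frac{219905519429}{179346145260}$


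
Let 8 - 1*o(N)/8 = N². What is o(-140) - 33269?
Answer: -190005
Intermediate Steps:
o(N) = 64 - 8*N²
o(-140) - 33269 = (64 - 8*(-140)²) - 33269 = (64 - 8*19600) - 33269 = (64 - 156800) - 33269 = -156736 - 33269 = -190005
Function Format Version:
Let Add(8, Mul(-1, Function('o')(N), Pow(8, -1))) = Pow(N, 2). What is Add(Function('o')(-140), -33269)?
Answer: -190005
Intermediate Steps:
Function('o')(N) = Add(64, Mul(-8, Pow(N, 2)))
Add(Function('o')(-140), -33269) = Add(Add(64, Mul(-8, Pow(-140, 2))), -33269) = Add(Add(64, Mul(-8, 19600)), -33269) = Add(Add(64, -156800), -33269) = Add(-156736, -33269) = -190005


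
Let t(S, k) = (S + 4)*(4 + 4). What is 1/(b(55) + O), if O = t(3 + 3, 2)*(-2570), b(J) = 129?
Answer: -1/205471 ≈ -4.8669e-6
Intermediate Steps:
t(S, k) = 32 + 8*S (t(S, k) = (4 + S)*8 = 32 + 8*S)
O = -205600 (O = (32 + 8*(3 + 3))*(-2570) = (32 + 8*6)*(-2570) = (32 + 48)*(-2570) = 80*(-2570) = -205600)
1/(b(55) + O) = 1/(129 - 205600) = 1/(-205471) = -1/205471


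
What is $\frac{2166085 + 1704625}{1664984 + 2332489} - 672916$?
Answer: $- \frac{2689959670558}{3997473} \approx -6.7292 \cdot 10^{5}$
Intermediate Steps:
$\frac{2166085 + 1704625}{1664984 + 2332489} - 672916 = \frac{3870710}{3997473} - 672916 = - \frac{2689959670558}{3997473}$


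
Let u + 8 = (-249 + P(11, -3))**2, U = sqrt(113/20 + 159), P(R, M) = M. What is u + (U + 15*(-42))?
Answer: 62866 + sqrt(16465)/10 ≈ 62879.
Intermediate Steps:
U = sqrt(16465)/10 (U = sqrt(113*(1/20) + 159) = sqrt(113/20 + 159) = sqrt(3293/20) = sqrt(16465)/10 ≈ 12.832)
u = 63496 (u = -8 + (-249 - 3)**2 = -8 + (-252)**2 = -8 + 63504 = 63496)
u + (U + 15*(-42)) = 63496 + (sqrt(16465)/10 + 15*(-42)) = 63496 + (sqrt(16465)/10 - 630) = 63496 + (-630 + sqrt(16465)/10) = 62866 + sqrt(16465)/10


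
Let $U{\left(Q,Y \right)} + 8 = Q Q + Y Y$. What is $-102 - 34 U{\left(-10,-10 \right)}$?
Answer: $-6630$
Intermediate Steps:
$U{\left(Q,Y \right)} = -8 + Q^{2} + Y^{2}$ ($U{\left(Q,Y \right)} = -8 + \left(Q Q + Y Y\right) = -8 + \left(Q^{2} + Y^{2}\right) = -8 + Q^{2} + Y^{2}$)
$-102 - 34 U{\left(-10,-10 \right)} = -102 - 34 \left(-8 + \left(-10\right)^{2} + \left(-10\right)^{2}\right) = -102 - 34 \left(-8 + 100 + 100\right) = -102 - 6528 = -6630$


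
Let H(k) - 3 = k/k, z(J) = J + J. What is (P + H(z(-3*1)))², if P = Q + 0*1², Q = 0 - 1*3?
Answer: 1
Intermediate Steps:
Q = -3 (Q = 0 - 3 = -3)
z(J) = 2*J
H(k) = 4 (H(k) = 3 + k/k = 3 + 1 = 4)
P = -3 (P = -3 + 0*1² = -3 + 0*1 = -3 + 0 = -3)
(P + H(z(-3*1)))² = (-3 + 4)² = 1² = 1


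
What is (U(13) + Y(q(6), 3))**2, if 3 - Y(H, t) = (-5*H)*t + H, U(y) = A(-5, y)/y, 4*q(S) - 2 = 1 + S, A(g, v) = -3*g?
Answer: 859329/676 ≈ 1271.2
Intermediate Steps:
q(S) = 3/4 + S/4 (q(S) = 1/2 + (1 + S)/4 = 1/2 + (1/4 + S/4) = 3/4 + S/4)
U(y) = 15/y (U(y) = (-3*(-5))/y = 15/y)
Y(H, t) = 3 - H + 5*H*t (Y(H, t) = 3 - ((-5*H)*t + H) = 3 - (-5*H*t + H) = 3 - (H - 5*H*t) = 3 + (-H + 5*H*t) = 3 - H + 5*H*t)
(U(13) + Y(q(6), 3))**2 = (15/13 + (3 - (3/4 + (1/4)*6) + 5*(3/4 + (1/4)*6)*3))**2 = (15*(1/13) + (3 - (3/4 + 3/2) + 5*(3/4 + 3/2)*3))**2 = (15/13 + (3 - 1*9/4 + 5*(9/4)*3))**2 = (15/13 + (3 - 9/4 + 135/4))**2 = (15/13 + 69/2)**2 = (927/26)**2 = 859329/676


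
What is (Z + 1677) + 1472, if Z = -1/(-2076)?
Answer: 6537325/2076 ≈ 3149.0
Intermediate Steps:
Z = 1/2076 (Z = -1*(-1/2076) = 1/2076 ≈ 0.00048170)
(Z + 1677) + 1472 = (1/2076 + 1677) + 1472 = 3481453/2076 + 1472 = 6537325/2076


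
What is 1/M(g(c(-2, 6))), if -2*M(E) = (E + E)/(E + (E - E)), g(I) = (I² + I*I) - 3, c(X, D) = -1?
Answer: -1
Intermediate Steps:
g(I) = -3 + 2*I² (g(I) = (I² + I²) - 3 = 2*I² - 3 = -3 + 2*I²)
M(E) = -1 (M(E) = -(E + E)/(2*(E + (E - E))) = -2*E/(2*(E + 0)) = -2*E/(2*E) = -½*2 = -1)
1/M(g(c(-2, 6))) = 1/(-1) = -1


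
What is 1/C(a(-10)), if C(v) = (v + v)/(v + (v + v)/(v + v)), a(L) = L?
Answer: 9/20 ≈ 0.45000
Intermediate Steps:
C(v) = 2*v/(1 + v) (C(v) = (2*v)/(v + (2*v)/((2*v))) = (2*v)/(v + (2*v)*(1/(2*v))) = (2*v)/(v + 1) = (2*v)/(1 + v) = 2*v/(1 + v))
1/C(a(-10)) = 1/(2*(-10)/(1 - 10)) = 1/(2*(-10)/(-9)) = 1/(2*(-10)*(-⅑)) = 1/(20/9) = 9/20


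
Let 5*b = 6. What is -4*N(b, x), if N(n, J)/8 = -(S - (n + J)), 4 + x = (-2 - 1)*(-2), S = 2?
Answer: -192/5 ≈ -38.400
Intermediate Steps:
b = 6/5 (b = (⅕)*6 = 6/5 ≈ 1.2000)
x = 2 (x = -4 + (-2 - 1)*(-2) = -4 - 3*(-2) = -4 + 6 = 2)
N(n, J) = -16 + 8*J + 8*n (N(n, J) = 8*(-(2 - (n + J))) = 8*(-(2 - (J + n))) = 8*(-(2 + (-J - n))) = 8*(-(2 - J - n)) = 8*(-2 + J + n) = -16 + 8*J + 8*n)
-4*N(b, x) = -4*(-16 + 8*2 + 8*(6/5)) = -4*(-16 + 16 + 48/5) = -4*48/5 = -192/5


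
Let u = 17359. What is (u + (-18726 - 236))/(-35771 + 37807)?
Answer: -1603/2036 ≈ -0.78733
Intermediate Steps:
(u + (-18726 - 236))/(-35771 + 37807) = (17359 + (-18726 - 236))/(-35771 + 37807) = (17359 - 18962)/2036 = -1603*1/2036 = -1603/2036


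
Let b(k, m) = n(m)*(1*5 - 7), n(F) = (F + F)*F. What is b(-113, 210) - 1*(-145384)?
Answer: -31016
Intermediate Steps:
n(F) = 2*F**2 (n(F) = (2*F)*F = 2*F**2)
b(k, m) = -4*m**2 (b(k, m) = (2*m**2)*(1*5 - 7) = (2*m**2)*(5 - 7) = (2*m**2)*(-2) = -4*m**2)
b(-113, 210) - 1*(-145384) = -4*210**2 - 1*(-145384) = -4*44100 + 145384 = -176400 + 145384 = -31016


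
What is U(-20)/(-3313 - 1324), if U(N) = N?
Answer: 20/4637 ≈ 0.0043131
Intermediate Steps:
U(-20)/(-3313 - 1324) = -20/(-3313 - 1324) = -20/(-4637) = -20*(-1/4637) = 20/4637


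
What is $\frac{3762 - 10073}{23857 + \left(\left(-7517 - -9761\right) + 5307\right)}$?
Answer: $- \frac{6311}{31408} \approx -0.20094$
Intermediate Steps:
$\frac{3762 - 10073}{23857 + \left(\left(-7517 - -9761\right) + 5307\right)} = - \frac{6311}{23857 + \left(\left(-7517 + 9761\right) + 5307\right)} = - \frac{6311}{23857 + \left(2244 + 5307\right)} = - \frac{6311}{23857 + 7551} = - \frac{6311}{31408}$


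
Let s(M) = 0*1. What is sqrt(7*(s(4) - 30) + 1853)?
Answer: sqrt(1643) ≈ 40.534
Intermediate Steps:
s(M) = 0
sqrt(7*(s(4) - 30) + 1853) = sqrt(7*(0 - 30) + 1853) = sqrt(7*(-30) + 1853) = sqrt(-210 + 1853) = sqrt(1643)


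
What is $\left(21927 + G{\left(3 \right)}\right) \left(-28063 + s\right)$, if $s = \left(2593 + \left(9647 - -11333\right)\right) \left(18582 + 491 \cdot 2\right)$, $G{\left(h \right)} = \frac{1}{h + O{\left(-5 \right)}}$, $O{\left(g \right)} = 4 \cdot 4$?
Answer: $\frac{192123257966926}{19} \approx 1.0112 \cdot 10^{13}$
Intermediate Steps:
$O{\left(g \right)} = 16$
$G{\left(h \right)} = \frac{1}{16 + h}$ ($G{\left(h \right)} = \frac{1}{h + 16} = \frac{1}{16 + h}$)
$s = 461182172$ ($s = \left(2593 + \left(9647 + 11333\right)\right) \left(18582 + 982\right) = \left(2593 + 20980\right) 19564 = 23573 \cdot 19564 = 461182172$)
$\left(21927 + G{\left(3 \right)}\right) \left(-28063 + s\right) = \left(21927 + \frac{1}{16 + 3}\right) \left(-28063 + 461182172\right) = \left(21927 + \frac{1}{19}\right) 461154109 = \frac{416614}{19} \cdot 461154109 = \frac{192123257966926}{19}$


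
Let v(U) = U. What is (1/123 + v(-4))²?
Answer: 241081/15129 ≈ 15.935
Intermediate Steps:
(1/123 + v(-4))² = (1/123 - 4)² = (-491/123)² = 241081/15129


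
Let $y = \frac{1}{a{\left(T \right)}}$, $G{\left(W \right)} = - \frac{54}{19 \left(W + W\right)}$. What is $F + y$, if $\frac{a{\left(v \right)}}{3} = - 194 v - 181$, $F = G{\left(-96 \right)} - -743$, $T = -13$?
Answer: $\frac{3172661927}{4269984} \approx 743.01$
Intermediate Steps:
$G{\left(W \right)} = - \frac{27}{19 W}$ ($G{\left(W \right)} = - \frac{54}{19 \cdot 2 W} = - \frac{54}{38 W} = - 54 \frac{1}{38 W} = - \frac{27}{19 W}$)
$F = \frac{451753}{608}$ ($F = - \frac{27}{19 \left(-96\right)} - -743 = \left(- \frac{27}{19}\right) \left(- \frac{1}{96}\right) + 743 = \frac{9}{608} + 743 = \frac{451753}{608} \approx 743.01$)
$a{\left(v \right)} = -543 - 582 v$ ($a{\left(v \right)} = 3 \left(- 194 v - 181\right) = 3 \left(-181 - 194 v\right) = -543 - 582 v$)
$y = \frac{1}{7023}$ ($y = \frac{1}{-543 - -7566} = \frac{1}{-543 + 7566} = \frac{1}{7023} \approx 0.00014239$)
$F + y = \frac{451753}{608} + \frac{1}{7023} = \frac{3172661927}{4269984}$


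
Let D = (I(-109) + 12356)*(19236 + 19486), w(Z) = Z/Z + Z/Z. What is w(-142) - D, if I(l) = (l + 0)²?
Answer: -938505112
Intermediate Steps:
I(l) = l²
w(Z) = 2 (w(Z) = 1 + 1 = 2)
D = 938505114 (D = ((-109)² + 12356)*(19236 + 19486) = (11881 + 12356)*38722 = 24237*38722 = 938505114)
w(-142) - D = 2 - 1*938505114 = 2 - 938505114 = -938505112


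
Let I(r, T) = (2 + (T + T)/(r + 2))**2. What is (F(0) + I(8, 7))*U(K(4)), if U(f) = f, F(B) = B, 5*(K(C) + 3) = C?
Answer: -3179/125 ≈ -25.432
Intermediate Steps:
K(C) = -3 + C/5
I(r, T) = (2 + 2*T/(2 + r))**2 (I(r, T) = (2 + (2*T)/(2 + r))**2 = (2 + 2*T/(2 + r))**2)
(F(0) + I(8, 7))*U(K(4)) = (0 + 4*(2 + 7 + 8)**2/(2 + 8)**2)*(-3 + (1/5)*4) = (0 + 4*17**2/10**2)*(-3 + 4/5) = (0 + 4*(1/100)*289)*(-11/5) = (0 + 289/25)*(-11/5) = (289/25)*(-11/5) = -3179/125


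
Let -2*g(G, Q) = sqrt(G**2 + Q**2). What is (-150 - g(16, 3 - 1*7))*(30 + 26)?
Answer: -8400 + 112*sqrt(17) ≈ -7938.2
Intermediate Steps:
g(G, Q) = -sqrt(G**2 + Q**2)/2
(-150 - g(16, 3 - 1*7))*(30 + 26) = (-150 - (-1)*sqrt(16**2 + (3 - 1*7)**2)/2)*(30 + 26) = (-150 - (-1)*sqrt(256 + (3 - 7)**2)/2)*56 = (-150 - (-1)*sqrt(256 + (-4)**2)/2)*56 = (-150 - (-1)*sqrt(256 + 16)/2)*56 = (-150 - (-1)*sqrt(272)/2)*56 = (-150 - (-1)*4*sqrt(17)/2)*56 = (-150 - (-2)*sqrt(17))*56 = (-150 + 2*sqrt(17))*56 = -8400 + 112*sqrt(17)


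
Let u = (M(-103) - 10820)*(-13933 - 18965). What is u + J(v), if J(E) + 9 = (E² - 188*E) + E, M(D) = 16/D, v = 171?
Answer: 36663748713/103 ≈ 3.5596e+8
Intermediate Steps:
J(E) = -9 + E² - 187*E (J(E) = -9 + ((E² - 188*E) + E) = -9 + (E² - 187*E) = -9 + E² - 187*E)
u = 36664031448/103 (u = (16/(-103) - 10820)*(-13933 - 18965) = (16*(-1/103) - 10820)*(-32898) = (-16/103 - 10820)*(-32898) = -1114476/103*(-32898) = 36664031448/103 ≈ 3.5596e+8)
u + J(v) = 36664031448/103 + (-9 + 171² - 187*171) = 36664031448/103 + (-9 + 29241 - 31977) = 36664031448/103 - 2745 = 36663748713/103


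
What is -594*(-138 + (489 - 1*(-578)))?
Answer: -551826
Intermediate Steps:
-594*(-138 + (489 - 1*(-578))) = -594*(-138 + (489 + 578)) = -594*(-138 + 1067) = -594*929 = -551826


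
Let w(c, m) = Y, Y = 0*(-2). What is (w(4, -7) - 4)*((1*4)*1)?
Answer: -16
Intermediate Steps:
Y = 0
w(c, m) = 0
(w(4, -7) - 4)*((1*4)*1) = (0 - 4)*((1*4)*1) = -16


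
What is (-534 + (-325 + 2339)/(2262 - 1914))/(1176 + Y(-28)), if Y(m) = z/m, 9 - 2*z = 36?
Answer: -2573452/5731821 ≈ -0.44898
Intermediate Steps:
z = -27/2 (z = 9/2 - 1/2*36 = 9/2 - 18 = -27/2 ≈ -13.500)
Y(m) = -27/(2*m)
(-534 + (-325 + 2339)/(2262 - 1914))/(1176 + Y(-28)) = (-534 + (-325 + 2339)/(2262 - 1914))/(1176 - 27/2/(-28)) = (-534 + 2014/348)/(1176 - 27/2*(-1/28)) = (-534 + 2014*(1/348))/(1176 + 27/56) = (-534 + 1007/174)/(65883/56) = -91909/174*56/65883 = -2573452/5731821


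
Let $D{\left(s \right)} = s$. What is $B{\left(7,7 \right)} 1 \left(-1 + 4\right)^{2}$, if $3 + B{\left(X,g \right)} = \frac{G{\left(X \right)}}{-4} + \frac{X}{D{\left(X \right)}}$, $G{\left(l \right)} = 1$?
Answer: $- \frac{81}{4} \approx -20.25$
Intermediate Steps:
$B{\left(X,g \right)} = - \frac{9}{4}$ ($B{\left(X,g \right)} = -3 + \left(1 \frac{1}{-4} + \frac{X}{X}\right) = -3 + \left(1 \left(- \frac{1}{4}\right) + 1\right) = -3 + \left(- \frac{1}{4} + 1\right) = -3 + \frac{3}{4} = - \frac{9}{4}$)
$B{\left(7,7 \right)} 1 \left(-1 + 4\right)^{2} = \left(- \frac{9}{4}\right) 1 \left(-1 + 4\right)^{2} = - \frac{9 \cdot 3^{2}}{4} = \left(- \frac{9}{4}\right) 9 = - \frac{81}{4}$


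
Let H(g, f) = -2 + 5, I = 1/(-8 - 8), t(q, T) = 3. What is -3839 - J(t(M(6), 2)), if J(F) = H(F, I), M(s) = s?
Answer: -3842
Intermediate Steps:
I = -1/16 (I = 1/(-16) = -1/16 ≈ -0.062500)
H(g, f) = 3
J(F) = 3
-3839 - J(t(M(6), 2)) = -3839 - 1*3 = -3839 - 3 = -3842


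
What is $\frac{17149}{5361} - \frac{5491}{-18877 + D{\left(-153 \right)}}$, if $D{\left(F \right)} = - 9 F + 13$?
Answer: $\frac{109773938}{31249269} \approx 3.5128$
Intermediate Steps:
$D{\left(F \right)} = 13 - 9 F$
$\frac{17149}{5361} - \frac{5491}{-18877 + D{\left(-153 \right)}} = \frac{17149}{5361} - \frac{5491}{-18877 + \left(13 - -1377\right)} = 17149 \cdot \frac{1}{5361} - \frac{5491}{-18877 + \left(13 + 1377\right)} = \frac{17149}{5361} - \frac{5491}{-18877 + 1390} = \frac{17149}{5361} - \frac{5491}{-17487} = \frac{17149}{5361} - - \frac{5491}{17487} = \frac{17149}{5361} + \frac{5491}{17487} = \frac{109773938}{31249269}$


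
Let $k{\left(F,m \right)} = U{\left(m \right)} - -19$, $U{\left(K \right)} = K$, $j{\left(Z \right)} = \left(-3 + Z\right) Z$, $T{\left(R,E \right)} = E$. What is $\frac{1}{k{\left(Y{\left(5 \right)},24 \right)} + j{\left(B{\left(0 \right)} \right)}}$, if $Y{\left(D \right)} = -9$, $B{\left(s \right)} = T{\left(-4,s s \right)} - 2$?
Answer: $\frac{1}{53} \approx 0.018868$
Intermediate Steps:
$B{\left(s \right)} = -2 + s^{2}$ ($B{\left(s \right)} = s s - 2 = s^{2} - 2 = -2 + s^{2}$)
$j{\left(Z \right)} = Z \left(-3 + Z\right)$
$k{\left(F,m \right)} = 19 + m$ ($k{\left(F,m \right)} = m - -19 = m + 19 = 19 + m$)
$\frac{1}{k{\left(Y{\left(5 \right)},24 \right)} + j{\left(B{\left(0 \right)} \right)}} = \frac{1}{\left(19 + 24\right) + \left(-2 + 0^{2}\right) \left(-3 - \left(2 - 0^{2}\right)\right)} = \frac{1}{43 + \left(-2 + 0\right) \left(-3 + \left(-2 + 0\right)\right)} = \frac{1}{43 - 2 \left(-3 - 2\right)} = \frac{1}{43 - -10} = \frac{1}{43 + 10} = \frac{1}{53}$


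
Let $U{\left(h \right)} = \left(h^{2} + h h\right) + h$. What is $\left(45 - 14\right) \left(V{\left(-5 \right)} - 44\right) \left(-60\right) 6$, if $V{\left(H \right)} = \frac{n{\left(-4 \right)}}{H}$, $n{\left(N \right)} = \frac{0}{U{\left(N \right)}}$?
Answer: $491040$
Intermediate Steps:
$U{\left(h \right)} = h + 2 h^{2}$ ($U{\left(h \right)} = \left(h^{2} + h^{2}\right) + h = 2 h^{2} + h = h + 2 h^{2}$)
$n{\left(N \right)} = 0$ ($n{\left(N \right)} = \frac{0}{N \left(1 + 2 N\right)} = 0 \frac{1}{N \left(1 + 2 N\right)} = 0$)
$V{\left(H \right)} = 0$ ($V{\left(H \right)} = \frac{0}{H} = 0$)
$\left(45 - 14\right) \left(V{\left(-5 \right)} - 44\right) \left(-60\right) 6 = \left(45 - 14\right) \left(0 - 44\right) \left(-60\right) 6 = 31 \left(-44\right) \left(-60\right) 6 = \left(-1364\right) \left(-60\right) 6 = 81840 \cdot 6 = 491040$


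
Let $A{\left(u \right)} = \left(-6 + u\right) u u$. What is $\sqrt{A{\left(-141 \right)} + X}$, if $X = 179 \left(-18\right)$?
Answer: $3 i \sqrt{325081} \approx 1710.5 i$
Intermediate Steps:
$X = -3222$
$A{\left(u \right)} = u^{2} \left(-6 + u\right)$ ($A{\left(u \right)} = \left(-6 + u\right) u^{2} = u^{2} \left(-6 + u\right)$)
$\sqrt{A{\left(-141 \right)} + X} = \sqrt{\left(-141\right)^{2} \left(-6 - 141\right) - 3222} = \sqrt{19881 \left(-147\right) - 3222} = \sqrt{-2922507 - 3222} = \sqrt{-2925729} = 3 i \sqrt{325081}$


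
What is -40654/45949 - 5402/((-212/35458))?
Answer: 2200312991859/2435297 ≈ 9.0351e+5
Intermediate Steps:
-40654/45949 - 5402/((-212/35458)) = -40654*1/45949 - 5402/((-212*1/35458)) = -40654/45949 - 5402/(-106/17729) = -40654/45949 - 5402*(-17729/106) = -40654/45949 + 47886029/53 = 2200312991859/2435297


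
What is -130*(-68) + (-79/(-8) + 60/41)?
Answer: 2903239/328 ≈ 8851.3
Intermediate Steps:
-130*(-68) + (-79/(-8) + 60/41) = 8840 + (-79*(-⅛) + 60*(1/41)) = 8840 + (79/8 + 60/41) = 8840 + 3719/328 = 2903239/328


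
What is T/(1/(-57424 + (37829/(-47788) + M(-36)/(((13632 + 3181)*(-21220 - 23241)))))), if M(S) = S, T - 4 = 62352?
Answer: -1881100755730515848865/525332635763 ≈ -3.5808e+9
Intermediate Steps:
T = 62356 (T = 4 + 62352 = 62356)
T/(1/(-57424 + (37829/(-47788) + M(-36)/(((13632 + 3181)*(-21220 - 23241)))))) = 62356/(1/(-57424 + (37829/(-47788) - 36*1/((-21220 - 23241)*(13632 + 3181))))) = 62356/(1/(-57424 + (37829*(-1/47788) - 36/(16813*(-44461))))) = 62356/(1/(-57424 + (-37829/47788 - 36/(-747522793)))) = 62356/(1/(-57424 + (-37829/47788 - 36*(-1/747522793)))) = 62356/(1/(-57424 + (-37829/47788 + 36/747522793))) = 62356/(1/(-57424 - 28278038016029/35722619231884)) = 62356/(1/(-2051363964809722845/35722619231884)) = 62356/(-35722619231884/2051363964809722845) = 62356*(-2051363964809722845/35722619231884) = -1881100755730515848865/525332635763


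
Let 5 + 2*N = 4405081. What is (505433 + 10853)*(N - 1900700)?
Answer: 155834733668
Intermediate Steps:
N = 2202538 (N = -5/2 + (½)*4405081 = -5/2 + 4405081/2 = 2202538)
(505433 + 10853)*(N - 1900700) = (505433 + 10853)*(2202538 - 1900700) = 516286*301838 = 155834733668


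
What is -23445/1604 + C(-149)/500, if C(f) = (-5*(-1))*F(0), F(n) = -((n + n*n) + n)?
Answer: -23445/1604 ≈ -14.617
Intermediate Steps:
F(n) = -n² - 2*n (F(n) = -((n + n²) + n) = -(n² + 2*n) = -n² - 2*n)
C(f) = 0 (C(f) = (-5*(-1))*(-1*0*(2 + 0)) = 5*(-1*0*2) = 5*0 = 0)
-23445/1604 + C(-149)/500 = -23445/1604 + 0/500 = -23445*1/1604 + 0*(1/500) = -23445/1604 + 0 = -23445/1604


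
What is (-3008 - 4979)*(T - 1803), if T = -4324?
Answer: 48936349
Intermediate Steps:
(-3008 - 4979)*(T - 1803) = (-3008 - 4979)*(-4324 - 1803) = -7987*(-6127) = 48936349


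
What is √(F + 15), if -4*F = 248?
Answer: I*√47 ≈ 6.8557*I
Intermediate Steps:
F = -62 (F = -¼*248 = -62)
√(F + 15) = √(-62 + 15) = √(-47) = I*√47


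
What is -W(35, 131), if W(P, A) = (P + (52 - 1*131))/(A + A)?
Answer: 22/131 ≈ 0.16794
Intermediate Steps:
W(P, A) = (-79 + P)/(2*A) (W(P, A) = (P + (52 - 131))/((2*A)) = (P - 79)*(1/(2*A)) = (-79 + P)*(1/(2*A)) = (-79 + P)/(2*A))
-W(35, 131) = -(-79 + 35)/(2*131) = -(-44)/(2*131) = -1*(-22/131) = 22/131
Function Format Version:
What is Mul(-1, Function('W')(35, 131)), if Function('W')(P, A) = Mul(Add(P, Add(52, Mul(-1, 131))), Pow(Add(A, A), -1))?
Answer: Rational(22, 131) ≈ 0.16794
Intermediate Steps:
Function('W')(P, A) = Mul(Rational(1, 2), Pow(A, -1), Add(-79, P)) (Function('W')(P, A) = Mul(Add(P, Add(52, -131)), Pow(Mul(2, A), -1)) = Mul(Add(P, -79), Mul(Rational(1, 2), Pow(A, -1))) = Mul(Add(-79, P), Mul(Rational(1, 2), Pow(A, -1))) = Mul(Rational(1, 2), Pow(A, -1), Add(-79, P)))
Mul(-1, Function('W')(35, 131)) = Mul(-1, Mul(Rational(1, 2), Pow(131, -1), Add(-79, 35))) = Mul(-1, Mul(Rational(1, 2), Rational(1, 131), -44)) = Mul(-1, Rational(-22, 131)) = Rational(22, 131)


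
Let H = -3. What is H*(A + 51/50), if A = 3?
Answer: -603/50 ≈ -12.060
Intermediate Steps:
H*(A + 51/50) = -3*(3 + 51/50) = -3*201/50 = -603/50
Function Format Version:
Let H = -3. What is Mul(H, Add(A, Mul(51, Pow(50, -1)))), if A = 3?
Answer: Rational(-603, 50) ≈ -12.060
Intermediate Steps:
Mul(H, Add(A, Mul(51, Pow(50, -1)))) = Mul(-3, Add(3, Mul(51, Pow(50, -1)))) = Mul(-3, Add(3, Mul(51, Rational(1, 50)))) = Mul(-3, Add(3, Rational(51, 50))) = Mul(-3, Rational(201, 50)) = Rational(-603, 50)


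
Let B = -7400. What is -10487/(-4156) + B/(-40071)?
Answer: 12188621/4500948 ≈ 2.7080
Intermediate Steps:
-10487/(-4156) + B/(-40071) = -10487/(-4156) - 7400/(-40071) = -10487*(-1/4156) - 7400*(-1/40071) = 10487/4156 + 200/1083 = 12188621/4500948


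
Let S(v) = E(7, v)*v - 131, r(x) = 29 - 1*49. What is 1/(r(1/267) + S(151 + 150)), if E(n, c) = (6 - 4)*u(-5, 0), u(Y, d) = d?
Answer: -1/151 ≈ -0.0066225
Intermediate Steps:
E(n, c) = 0 (E(n, c) = (6 - 4)*0 = 2*0 = 0)
r(x) = -20 (r(x) = 29 - 49 = -20)
S(v) = -131 (S(v) = 0*v - 131 = 0 - 131 = -131)
1/(r(1/267) + S(151 + 150)) = 1/(-20 - 131) = 1/(-151) = -1/151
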